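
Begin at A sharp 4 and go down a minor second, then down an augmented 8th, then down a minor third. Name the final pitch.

A minor second down from A#4 is G##4.
G##4 down an augmented octave → G#3 (13 semitones).
A minor third down from G#3 is E#3.

E sharp 3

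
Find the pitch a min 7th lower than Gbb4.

Abb3

Counting seven letter names down from G lands on A.
A minor seventh spans 10 semitones, so from Gbb4 the target pitch is Abb3.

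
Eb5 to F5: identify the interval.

E to F spans two letter names (E-F): a second.
Eb5 to F5 is 2 semitones, matching the major second exactly, so the quality is major.

major 2nd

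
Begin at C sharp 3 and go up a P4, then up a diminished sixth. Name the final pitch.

D flat 4

Up a perfect fourth from C#3: F#3 (5 semitones up).
Up a diminished sixth from F#3: Db4 (7 semitones up).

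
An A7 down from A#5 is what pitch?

Bb4

Seven letter names down from A: B.
Moving 12 semitones down from A#5 (the size of an augmented seventh) reaches Bb4.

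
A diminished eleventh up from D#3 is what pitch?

Four letters up from D (plus an octave) reaches G.
A diminished eleventh spans 16 semitones, so from D#3 the target pitch is G4.

G4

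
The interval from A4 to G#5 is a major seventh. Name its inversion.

Inverted interval numbers add to nine, so a seventh pairs with a second (7 + 2 = 9).
The quality also flips — major becomes minor — giving a minor second.

m2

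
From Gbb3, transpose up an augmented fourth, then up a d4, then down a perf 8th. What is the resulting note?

Fbb3

Gbb3 up an augmented fourth → Cb4 (6 semitones).
Up a diminished fourth from Cb4: Fbb4 (4 semitones up).
A perfect octave down from Fbb4 is Fbb3.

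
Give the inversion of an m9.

M7

First reduce the compound minor ninth to its simple form, a minor second.
The rule of nine gives the new number: 9 − 2 = 7, so a second becomes a seventh.
The quality also flips — minor becomes major — giving a major seventh.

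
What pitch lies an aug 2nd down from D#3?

C3

Counting two letter names down from D lands on C.
An augmented second is 3 semitones; 3 semitones down from D#3 gives C3.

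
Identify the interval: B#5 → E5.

augmented fifth

Descending from B#5 to E5 is the same interval as ascending E5 to B#5.
E to B spans five letter names (E-F-G-A-B) — that makes it a fifth of some quality.
E5 to B#5 spans 8 semitones — one semitone wider than the perfect fifth (7) — giving an augmented fifth.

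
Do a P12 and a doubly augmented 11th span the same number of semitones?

Yes

A perfect twelfth spans 19 semitones, and a doubly augmented eleventh also spans 19 semitones — they're enharmonic.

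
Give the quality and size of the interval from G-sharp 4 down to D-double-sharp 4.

Descending from G#4 to D##4 is the same interval as ascending D##4 to G#4.
D to G spans four letter names (D-E-F-G): a fourth.
D##4 to G#4 spans 4 semitones — one semitone narrower than the perfect fourth (5) — giving a diminished fourth.

d4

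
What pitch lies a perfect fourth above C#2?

F#2

Counting four letter names up from C lands on F.
A perfect fourth is 5 semitones; 5 semitones up from C#2 gives F#2.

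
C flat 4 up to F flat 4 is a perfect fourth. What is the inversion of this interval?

The rule of nine gives the new number: 9 − 4 = 5, so a fourth becomes a fifth.
Quality inverts too: perfect stays perfect. That makes the inversion a perfect fifth.

P5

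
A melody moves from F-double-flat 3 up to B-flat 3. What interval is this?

doubly augmented fourth

F to B spans four letter names (F-G-A-B), so the interval is some kind of fourth.
The perfect fourth is 5 semitones; here we have 7, two semitones wider: doubly augmented.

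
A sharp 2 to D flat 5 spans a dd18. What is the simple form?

doubly diminished 4th

Each octave removed subtracts seven from the number: 18 − 14 = 4.
Quality carries through unchanged, so the simple form is a doubly diminished fourth.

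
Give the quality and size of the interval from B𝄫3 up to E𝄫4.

perfect 4th

B to E spans four letter names (B-C-D-E): a fourth.
Counting semitones, Bbb3→Ebb4 is 5, which is the perfect fourth.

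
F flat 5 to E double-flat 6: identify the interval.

F to E spans seven letter names (F-G-A-B-C-D-E): a seventh.
At 10 semitones, Fb5→Ebb6 falls one short of a major seventh: minor.

minor seventh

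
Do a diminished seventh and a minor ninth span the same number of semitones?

No

A diminished seventh spans 9 semitones; a minor ninth spans 13 semitones. They differ by 4.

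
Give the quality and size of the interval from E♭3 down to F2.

minor seventh

Descending from Eb3 to F2 is the same interval as ascending F2 to Eb3.
F to E spans seven letter names (F-G-A-B-C-D-E), so the interval is some kind of seventh.
A major seventh would be 11 semitones, but F2 to Eb3 is 10 — one semitone narrower, making it a minor seventh.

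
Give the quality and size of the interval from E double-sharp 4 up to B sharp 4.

diminished fifth

E to B spans five letter names (E-F-G-A-B): a fifth.
A perfect fifth would be 7 semitones; E##4 to B#4 is 6, one semitone narrower, so the interval is diminished.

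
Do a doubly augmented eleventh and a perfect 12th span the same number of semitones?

A doubly augmented eleventh spans 19 semitones, and a perfect twelfth also spans 19 semitones — they're enharmonic.

Yes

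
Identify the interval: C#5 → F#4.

Descending from C#5 to F#4 is the same interval as ascending F#4 to C#5.
F to C spans five letter names (F-G-A-B-C), so the interval is some kind of fifth.
Counting semitones, F#4→C#5 is 7, which is the perfect fifth.

P5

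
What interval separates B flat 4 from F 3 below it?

P11

Descending from Bb4 to F3 is the same interval as ascending F3 to Bb4.
F to B spans four letter names (F-G-A-B), plus an octave, so the interval is some kind of eleventh.
The perfect eleventh spans 17 semitones, and F3 to Bb4 is exactly 17 semitones — so this is a perfect eleventh.
(Equivalently, a compound perfect fourth: a perfect fourth plus an octave.)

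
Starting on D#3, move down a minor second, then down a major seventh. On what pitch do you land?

D#2

D#3 down a minor second → C##3 (1 semitone).
C##3 down a major seventh → D#2 (11 semitones).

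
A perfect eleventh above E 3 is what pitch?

A 4

Four letters up from E (plus an octave) reaches A.
A perfect eleventh is 17 semitones; 17 semitones up from E3 gives A4.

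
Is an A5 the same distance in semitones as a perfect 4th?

An augmented fifth is 8 semitones but a perfect fourth is 5 semitones — different sizes.

No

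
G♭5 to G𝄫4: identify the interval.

Descending from Gb5 to Gbb4 is the same interval as ascending Gbb4 to Gb5.
G to G is the same letter name, plus an octave — that makes it an octave of some quality.
The perfect octave is 12 semitones; here we have 13, one semitone wider: augmented.

augmented octave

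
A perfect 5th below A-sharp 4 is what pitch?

D-sharp 4

The fifth takes the letter from A down to D.
Moving 7 semitones down from A#4 (the size of a perfect fifth) reaches D#4.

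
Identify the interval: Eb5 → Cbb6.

diminished sixth

E to C spans six letter names (E-F-G-A-B-C) — that makes it a sixth of some quality.
The major sixth is 9 semitones; here we have 7, two semitones narrower: diminished.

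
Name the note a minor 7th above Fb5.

Counting seven letter names up from F lands on E.
A minor seventh spans 10 semitones, so from Fb5 the target pitch is Ebb6.

Ebb6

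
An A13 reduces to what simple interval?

A6

Subtracting seven from the interval number removes an octave: 13 − 7 = 6.
So an augmented thirteenth is an octave plus an augmented sixth. The quality is unchanged.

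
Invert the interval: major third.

minor sixth

Inverted interval numbers add to nine, so a third pairs with a sixth (3 + 6 = 9).
Quality inverts too: major becomes minor. That makes the inversion a minor sixth.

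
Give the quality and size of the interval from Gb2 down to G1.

Descending from Gb2 to G1 is the same interval as ascending G1 to Gb2.
G to G is the same letter name, plus an octave, so the interval is some kind of octave.
G1 to Gb2 spans 11 semitones — one semitone narrower than the perfect octave (12) — giving a diminished octave.

diminished octave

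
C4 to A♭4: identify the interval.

m6

C to A spans six letter names (C-D-E-F-G-A), so the interval is some kind of sixth.
A major sixth would be 9 semitones, but C4 to Ab4 is 8 — one semitone narrower, making it a minor sixth.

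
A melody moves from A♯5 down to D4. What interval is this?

Descending from A#5 to D4 is the same interval as ascending D4 to A#5.
D to A spans five letter names (D-E-F-G-A), plus an octave, so the interval is some kind of twelfth.
The perfect twelfth is 19 semitones; here we have 20, one semitone wider: augmented.
(Equivalently, a compound augmented fifth: an augmented fifth plus an octave.)

A12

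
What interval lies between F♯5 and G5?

m2

F to G spans two letter names (F-G) — that makes it a second of some quality.
At 1 semitone, F#5→G5 falls one short of a major second: minor.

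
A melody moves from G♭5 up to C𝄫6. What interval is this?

G to C spans four letter names (G-A-B-C): a fourth.
A perfect fourth would be 5 semitones; Gb5 to Cbb6 is 4, one semitone narrower, so the interval is diminished.

d4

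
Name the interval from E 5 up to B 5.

E to B spans five letter names (E-F-G-A-B), so the interval is some kind of fifth.
E5 to B5 is 7 semitones, matching the perfect fifth exactly, so the quality is perfect.

perfect fifth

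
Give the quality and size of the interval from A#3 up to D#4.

A to D spans four letter names (A-B-C-D) — that makes it a fourth of some quality.
Counting semitones, A#3→D#4 is 5, which is the perfect fourth.

P4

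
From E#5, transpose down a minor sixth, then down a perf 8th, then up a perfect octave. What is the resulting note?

G##4

E#5 down a minor sixth → G##4 (8 semitones).
G##4 down a perfect octave → G##3 (12 semitones).
Up a perfect octave from G##3: G##4 (12 semitones up).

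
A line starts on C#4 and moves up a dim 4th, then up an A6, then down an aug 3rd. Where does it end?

Up a diminished fourth from C#4: F4 (4 semitones up).
An augmented sixth up from F4 is D#5.
Down an augmented third from D#5: Bb4 (5 semitones down).

Bb4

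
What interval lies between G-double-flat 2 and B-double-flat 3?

major tenth

G to B spans three letter names (G-A-B), plus an octave, so the interval is some kind of tenth.
Counting semitones, Gbb2→Bbb3 is 16, which is the major tenth.
(Equivalently, a compound major third: a major third plus an octave.)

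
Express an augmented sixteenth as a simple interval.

augmented second

Subtracting seven from the interval number removes an octave: 16 − 14 = 2.
That makes an augmented sixteenth a compound augmented second — 2 octaves plus an augmented second.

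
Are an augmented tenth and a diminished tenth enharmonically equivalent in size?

No

An augmented tenth is 17 semitones but a diminished tenth is 14 semitones — different sizes.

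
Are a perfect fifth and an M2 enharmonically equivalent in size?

No

7 semitones (perfect fifth) vs 2 semitones (major second): not equal.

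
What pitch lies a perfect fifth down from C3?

Five letter names down from C: F.
A perfect fifth spans 7 semitones, so from C3 the target pitch is F2.

F2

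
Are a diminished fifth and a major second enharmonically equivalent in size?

A diminished fifth is 6 semitones but a major second is 2 semitones — different sizes.

No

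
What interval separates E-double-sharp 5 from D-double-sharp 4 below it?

major 9th

Descending from E##5 to D##4 is the same interval as ascending D##4 to E##5.
D to E spans two letter names (D-E), plus an octave — that makes it a ninth of some quality.
D##4 to E##5 is 14 semitones, matching the major ninth exactly, so the quality is major.
(Equivalently, a compound major second: a major second plus an octave.)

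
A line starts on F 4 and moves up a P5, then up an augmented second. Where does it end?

A perfect fifth up from F4 is C5.
An augmented second up from C5 is D#5.

D sharp 5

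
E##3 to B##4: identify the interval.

E to B spans five letter names (E-F-G-A-B), plus an octave, so the interval is some kind of twelfth.
The perfect twelfth spans 19 semitones, and E##3 to B##4 is exactly 19 semitones — so this is a perfect twelfth.
(Equivalently, a compound perfect fifth: a perfect fifth plus an octave.)

P12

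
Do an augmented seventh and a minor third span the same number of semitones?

No

An augmented seventh is 12 semitones but a minor third is 3 semitones — different sizes.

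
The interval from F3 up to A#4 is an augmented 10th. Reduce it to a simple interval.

augmented third

Take out an octave (7 from the number): 10 − 7 = 3.
Quality carries through unchanged, so the simple form is an augmented third.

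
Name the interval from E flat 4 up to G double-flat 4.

E to G spans three letter names (E-F-G), so the interval is some kind of third.
A major third would be 4 semitones; Eb4 to Gbb4 is 2, two semitones narrower, so the interval is diminished.

diminished 3rd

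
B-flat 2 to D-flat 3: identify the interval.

B to D spans three letter names (B-C-D) — that makes it a third of some quality.
A major third would be 4 semitones, but Bb2 to Db3 is 3 — one semitone narrower, making it a minor third.

minor third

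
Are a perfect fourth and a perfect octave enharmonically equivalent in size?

5 semitones (perfect fourth) vs 12 semitones (perfect octave): not equal.

No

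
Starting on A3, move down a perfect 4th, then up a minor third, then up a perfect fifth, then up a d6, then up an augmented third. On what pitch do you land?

D5

Down a perfect fourth from A3: E3 (5 semitones down).
A minor third up from E3 is G3.
G3 up a perfect fifth → D4 (7 semitones).
Up a diminished sixth from D4: Bbb4 (7 semitones up).
Bbb4 up an augmented third → D5 (5 semitones).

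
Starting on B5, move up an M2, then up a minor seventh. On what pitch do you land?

B6

A major second up from B5 is C#6.
Up a minor seventh from C#6: B6 (10 semitones up).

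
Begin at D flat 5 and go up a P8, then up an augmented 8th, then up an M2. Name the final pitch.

E 7

Up a perfect octave from Db5: Db6 (12 semitones up).
An augmented octave up from Db6 is D7.
Up a major second from D7: E7 (2 semitones up).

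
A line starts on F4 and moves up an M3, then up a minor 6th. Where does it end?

A major third up from F4 is A4.
Up a minor sixth from A4: F5 (8 semitones up).

F5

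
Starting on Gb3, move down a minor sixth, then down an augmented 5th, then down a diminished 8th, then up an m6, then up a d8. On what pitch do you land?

Cbb3

Gb3 down a minor sixth → Bb2 (8 semitones).
Down an augmented fifth from Bb2: Ebb2 (8 semitones down).
Down a diminished octave from Ebb2: Eb1 (11 semitones down).
Up a minor sixth from Eb1: Cb2 (8 semitones up).
Up a diminished octave from Cb2: Cbb3 (11 semitones up).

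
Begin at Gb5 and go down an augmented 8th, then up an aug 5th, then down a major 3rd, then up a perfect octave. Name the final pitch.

Bbb5

An augmented octave down from Gb5 is Gbb4.
Up an augmented fifth from Gbb4: Db5 (8 semitones up).
Db5 down a major third → Bbb4 (4 semitones).
Bbb4 up a perfect octave → Bbb5 (12 semitones).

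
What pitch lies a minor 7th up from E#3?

Seven letter names up from E: D.
Moving 10 semitones up from E#3 (the size of a minor seventh) reaches D#4.

D#4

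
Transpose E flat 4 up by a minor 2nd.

Counting two letter names up from E lands on F.
Moving 1 semitone up from Eb4 (the size of a minor second) reaches Fb4.

F flat 4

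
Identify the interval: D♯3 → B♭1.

augmented tenth

Descending from D#3 to Bb1 is the same interval as ascending Bb1 to D#3.
B to D spans three letter names (B-C-D), plus an octave: a tenth.
A major tenth would be 16 semitones; Bb1 to D#3 is 17, one semitone wider, so the interval is augmented.
(Equivalently, a compound augmented third: an augmented third plus an octave.)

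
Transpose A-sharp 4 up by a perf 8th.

A-sharp 5

The letter stays A (same as the start), shifted an octave up.
Moving 12 semitones up from A#4 (the size of a perfect octave) reaches A#5.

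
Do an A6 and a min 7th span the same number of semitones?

Yes

An augmented sixth spans 10 semitones, and a minor seventh also spans 10 semitones — they're enharmonic.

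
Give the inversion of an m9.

major 7th

First reduce the compound minor ninth to its simple form, a minor second.
Interval numbers invert to sum to nine: 2 + 7 = 9, so a second inverts to a seventh.
And minor becomes major under inversion, so we get a major seventh.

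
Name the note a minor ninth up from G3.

Ab4

Two letters up from G (plus an octave) reaches A.
A minor ninth is 13 semitones; 13 semitones up from G3 gives Ab4.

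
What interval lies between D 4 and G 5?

D to G spans four letter names (D-E-F-G), plus an octave, so the interval is some kind of eleventh.
The perfect eleventh spans 17 semitones, and D4 to G5 is exactly 17 semitones — so this is a perfect eleventh.
(Equivalently, a compound perfect fourth: a perfect fourth plus an octave.)

perfect eleventh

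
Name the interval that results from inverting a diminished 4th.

augmented 5th

The rule of nine gives the new number: 9 − 4 = 5, so a fourth becomes a fifth.
And diminished becomes augmented under inversion, so we get an augmented fifth.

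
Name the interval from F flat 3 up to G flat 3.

F to G spans two letter names (F-G), so the interval is some kind of second.
The major second spans 2 semitones, and Fb3 to Gb3 is exactly 2 semitones — so this is a major second.

major 2nd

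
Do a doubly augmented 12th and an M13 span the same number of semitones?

A doubly augmented twelfth = 21 semitones = a major thirteenth; enharmonically equal.

Yes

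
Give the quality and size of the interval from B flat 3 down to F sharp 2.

Descending from Bb3 to F#2 is the same interval as ascending F#2 to Bb3.
F to B spans four letter names (F-G-A-B), plus an octave: an eleventh.
F#2 to Bb3 spans 16 semitones — one semitone narrower than the perfect eleventh (17) — giving a diminished eleventh.
(Equivalently, a compound diminished fourth: a diminished fourth plus an octave.)

diminished eleventh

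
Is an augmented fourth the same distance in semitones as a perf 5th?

An augmented fourth spans 6 semitones; a perfect fifth spans 7 semitones. They differ by 1.

No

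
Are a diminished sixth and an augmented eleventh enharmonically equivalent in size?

No

A diminished sixth is 7 semitones but an augmented eleventh is 18 semitones — different sizes.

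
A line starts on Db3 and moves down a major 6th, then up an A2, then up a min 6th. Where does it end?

Eb3

A major sixth down from Db3 is Fb2.
An augmented second up from Fb2 is G2.
G2 up a minor sixth → Eb3 (8 semitones).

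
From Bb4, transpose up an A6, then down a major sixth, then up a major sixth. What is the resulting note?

Up an augmented sixth from Bb4: G#5 (10 semitones up).
Down a major sixth from G#5: B4 (9 semitones down).
Up a major sixth from B4: G#5 (9 semitones up).

G#5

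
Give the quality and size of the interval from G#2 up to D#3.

G to D spans five letter names (G-A-B-C-D), so the interval is some kind of fifth.
G#2 to D#3 is 7 semitones, matching the perfect fifth exactly, so the quality is perfect.

P5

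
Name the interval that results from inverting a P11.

P5

First reduce the compound perfect eleventh to its simple form, a perfect fourth.
Interval numbers invert to sum to nine: 4 + 5 = 9, so a fourth inverts to a fifth.
And perfect stays perfect under inversion, so we get a perfect fifth.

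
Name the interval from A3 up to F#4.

A to F spans six letter names (A-B-C-D-E-F): a sixth.
Counting semitones, A3→F#4 is 9, which is the major sixth.

major 6th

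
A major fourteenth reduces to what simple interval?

Subtracting seven from the interval number removes an octave: 14 − 7 = 7.
So a major fourteenth is an octave plus a major seventh. The quality is unchanged.

major 7th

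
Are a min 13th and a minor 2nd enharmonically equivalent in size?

A minor thirteenth is 20 semitones but a minor second is 1 semitone — different sizes.

No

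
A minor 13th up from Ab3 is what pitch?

Six letters up from A (plus an octave) reaches F.
A minor thirteenth spans 20 semitones, so from Ab3 the target pitch is Fb5.

Fb5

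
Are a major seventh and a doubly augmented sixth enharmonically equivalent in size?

Yes

A major seventh = 11 semitones = a doubly augmented sixth; enharmonically equal.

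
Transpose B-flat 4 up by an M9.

Counting two letter names plus an octave up from B lands on C.
Moving 14 semitones up from Bb4 (the size of a major ninth) reaches C6.

C 6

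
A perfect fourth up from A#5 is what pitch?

Counting four letter names up from A lands on D.
A perfect fourth is 5 semitones; 5 semitones up from A#5 gives D#6.

D#6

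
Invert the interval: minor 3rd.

The rule of nine gives the new number: 9 − 3 = 6, so a third becomes a sixth.
The quality also flips — minor becomes major — giving a major sixth.

M6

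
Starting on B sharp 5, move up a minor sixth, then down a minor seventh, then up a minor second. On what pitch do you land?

B 5

Up a minor sixth from B#5: G#6 (8 semitones up).
Down a minor seventh from G#6: A#5 (10 semitones down).
A minor second up from A#5 is B5.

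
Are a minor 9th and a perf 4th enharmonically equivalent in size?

No

13 semitones (minor ninth) vs 5 semitones (perfect fourth): not equal.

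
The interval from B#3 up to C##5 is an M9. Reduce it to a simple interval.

major 2nd

Take out an octave (7 from the number): 9 − 7 = 2.
So a major ninth is an octave plus a major second. The quality is unchanged.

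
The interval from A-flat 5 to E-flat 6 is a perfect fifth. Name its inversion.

perfect fourth

Interval numbers invert to sum to nine: 5 + 4 = 9, so a fifth inverts to a fourth.
Quality inverts too: perfect stays perfect. That makes the inversion a perfect fourth.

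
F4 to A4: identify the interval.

major third

F to A spans three letter names (F-G-A) — that makes it a third of some quality.
Counting semitones, F4→A4 is 4, which is the major third.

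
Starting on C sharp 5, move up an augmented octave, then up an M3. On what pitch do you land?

An augmented octave up from C#5 is C##6.
A major third up from C##6 is E##6.

E double-sharp 6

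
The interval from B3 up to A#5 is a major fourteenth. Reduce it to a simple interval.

major 7th

Each octave removed subtracts seven from the number: 14 − 7 = 7.
So a major fourteenth is an octave plus a major seventh. The quality is unchanged.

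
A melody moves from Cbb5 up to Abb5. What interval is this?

C to A spans six letter names (C-D-E-F-G-A) — that makes it a sixth of some quality.
The major sixth spans 9 semitones, and Cbb5 to Abb5 is exactly 9 semitones — so this is a major sixth.

major sixth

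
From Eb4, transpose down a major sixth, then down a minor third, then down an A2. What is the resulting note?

Dbb3

Eb4 down a major sixth → Gb3 (9 semitones).
A minor third down from Gb3 is Eb3.
Down an augmented second from Eb3: Dbb3 (3 semitones down).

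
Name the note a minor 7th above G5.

F6

Seven letter names up from G: F.
A minor seventh is 10 semitones; 10 semitones up from G5 gives F6.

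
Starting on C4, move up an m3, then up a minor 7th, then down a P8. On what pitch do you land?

Up a minor third from C4: Eb4 (3 semitones up).
Up a minor seventh from Eb4: Db5 (10 semitones up).
A perfect octave down from Db5 is Db4.

Db4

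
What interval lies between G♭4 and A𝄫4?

minor second

G to A spans two letter names (G-A) — that makes it a second of some quality.
Gb4 to Abb4 is 1 semitone, a half step short of the major second (2), so this is minor.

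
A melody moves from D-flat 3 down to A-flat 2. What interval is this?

perfect 4th

Descending from Db3 to Ab2 is the same interval as ascending Ab2 to Db3.
A to D spans four letter names (A-B-C-D), so the interval is some kind of fourth.
Counting semitones, Ab2→Db3 is 5, which is the perfect fourth.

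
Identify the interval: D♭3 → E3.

A2

D to E spans two letter names (D-E), so the interval is some kind of second.
Db3 to E3 spans 3 semitones — one semitone wider than the major second (2) — giving an augmented second.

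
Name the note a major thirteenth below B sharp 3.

The thirteenth's letter: B down six letter names plus an octave → D.
Moving 21 semitones down from B#3 (the size of a major thirteenth) reaches D#2.

D sharp 2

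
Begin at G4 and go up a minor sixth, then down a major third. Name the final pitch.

A minor sixth up from G4 is Eb5.
Eb5 down a major third → Cb5 (4 semitones).

Cb5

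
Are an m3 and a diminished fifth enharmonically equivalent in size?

No

A minor third is 3 semitones but a diminished fifth is 6 semitones — different sizes.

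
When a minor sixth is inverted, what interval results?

major third

The rule of nine gives the new number: 9 − 6 = 3, so a sixth becomes a third.
And minor becomes major under inversion, so we get a major third.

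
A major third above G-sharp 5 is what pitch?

B-sharp 5

The third takes the letter from G up to B.
Moving 4 semitones up from G#5 (the size of a major third) reaches B#5.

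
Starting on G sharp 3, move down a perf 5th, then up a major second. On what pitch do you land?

D sharp 3

G#3 down a perfect fifth → C#3 (7 semitones).
A major second up from C#3 is D#3.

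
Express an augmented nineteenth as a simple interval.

Take out 2 octaves (14 from the number): 19 − 14 = 5.
So an augmented nineteenth is 2 octaves plus an augmented fifth. The quality is unchanged.

augmented 5th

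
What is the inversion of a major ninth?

minor 7th

First reduce the compound major ninth to its simple form, a major second.
The rule of nine gives the new number: 9 − 2 = 7, so a second becomes a seventh.
And major becomes minor under inversion, so we get a minor seventh.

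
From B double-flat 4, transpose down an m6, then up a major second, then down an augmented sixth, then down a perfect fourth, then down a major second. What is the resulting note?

Down a minor sixth from Bbb4: Db4 (8 semitones down).
Db4 up a major second → Eb4 (2 semitones).
Eb4 down an augmented sixth → Gbb3 (10 semitones).
Gbb3 down a perfect fourth → Dbb3 (5 semitones).
A major second down from Dbb3 is Cbb3.

C double-flat 3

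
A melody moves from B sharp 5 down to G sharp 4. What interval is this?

major tenth

Descending from B#5 to G#4 is the same interval as ascending G#4 to B#5.
G to B spans three letter names (G-A-B), plus an octave, so the interval is some kind of tenth.
G#4 to B#5 is 16 semitones, matching the major tenth exactly, so the quality is major.
(Equivalently, a compound major third: a major third plus an octave.)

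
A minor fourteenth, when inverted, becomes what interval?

major 2nd

First reduce the compound minor fourteenth to its simple form, a minor seventh.
Inverted interval numbers add to nine, so a seventh pairs with a second (7 + 2 = 9).
And minor becomes major under inversion, so we get a major second.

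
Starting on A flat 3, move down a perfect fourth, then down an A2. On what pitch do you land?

A perfect fourth down from Ab3 is Eb3.
An augmented second down from Eb3 is Dbb3.

D double-flat 3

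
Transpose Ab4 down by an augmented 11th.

The eleventh's letter: A down four letter names plus an octave → E.
An augmented eleventh spans 18 semitones, so from Ab4 the target pitch is Ebb3.

Ebb3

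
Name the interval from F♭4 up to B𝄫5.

F to B spans four letter names (F-G-A-B), plus an octave: an eleventh.
The perfect eleventh spans 17 semitones, and Fb4 to Bbb5 is exactly 17 semitones — so this is a perfect eleventh.
(Equivalently, a compound perfect fourth: a perfect fourth plus an octave.)

perfect eleventh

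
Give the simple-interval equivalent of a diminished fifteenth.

Each octave removed subtracts seven from the number: 15 − 7 = 8.
Quality carries through unchanged, so the simple form is a diminished octave.

diminished octave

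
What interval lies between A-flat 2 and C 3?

major third

A to C spans three letter names (A-B-C) — that makes it a third of some quality.
Counting semitones, Ab2→C3 is 4, which is the major third.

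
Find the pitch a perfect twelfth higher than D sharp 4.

A sharp 5

The twelfth's letter: D up five letter names plus an octave → A.
Moving 19 semitones up from D#4 (the size of a perfect twelfth) reaches A#5.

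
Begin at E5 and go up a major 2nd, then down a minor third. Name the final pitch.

D#5

Up a major second from E5: F#5 (2 semitones up).
Down a minor third from F#5: D#5 (3 semitones down).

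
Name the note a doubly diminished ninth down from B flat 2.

A double-sharp 1

The ninth's letter: B down two letter names plus an octave → A.
A doubly diminished ninth is 11 semitones; 11 semitones down from Bb2 gives A##1.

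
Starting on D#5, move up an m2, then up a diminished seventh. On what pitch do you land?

Up a minor second from D#5: E5 (1 semitone up).
E5 up a diminished seventh → Db6 (9 semitones).

Db6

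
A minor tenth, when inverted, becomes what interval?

major sixth

First reduce the compound minor tenth to its simple form, a minor third.
Inverted interval numbers add to nine, so a third pairs with a sixth (3 + 6 = 9).
And minor becomes major under inversion, so we get a major sixth.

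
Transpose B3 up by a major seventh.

The seventh takes the letter from B up to A.
A major seventh spans 11 semitones, so from B3 the target pitch is A#4.

A#4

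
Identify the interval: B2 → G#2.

Descending from B2 to G#2 is the same interval as ascending G#2 to B2.
G to B spans three letter names (G-A-B) — that makes it a third of some quality.
A major third would be 4 semitones, but G#2 to B2 is 3 — one semitone narrower, making it a minor third.

minor 3rd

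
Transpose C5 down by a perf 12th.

F3

The twelfth's letter: C down five letter names plus an octave → F.
A perfect twelfth spans 19 semitones, so from C5 the target pitch is F3.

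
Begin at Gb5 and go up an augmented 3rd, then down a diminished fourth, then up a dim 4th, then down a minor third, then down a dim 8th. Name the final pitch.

Gb5 up an augmented third → B5 (5 semitones).
A diminished fourth down from B5 is F##5.
Up a diminished fourth from F##5: B5 (4 semitones up).
A minor third down from B5 is G#5.
Down a diminished octave from G#5: G##4 (11 semitones down).

G##4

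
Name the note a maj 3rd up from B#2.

D##3

Counting three letter names up from B lands on D.
A major third spans 4 semitones, so from B#2 the target pitch is D##3.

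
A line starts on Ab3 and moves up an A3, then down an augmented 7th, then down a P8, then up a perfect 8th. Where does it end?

Db3

Up an augmented third from Ab3: C#4 (5 semitones up).
Down an augmented seventh from C#4: Db3 (12 semitones down).
Down a perfect octave from Db3: Db2 (12 semitones down).
Db2 up a perfect octave → Db3 (12 semitones).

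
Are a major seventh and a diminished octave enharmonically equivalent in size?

Both span 11 semitones: a major seventh and a diminished octave are the same chromatic distance.

Yes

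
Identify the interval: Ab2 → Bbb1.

major seventh

Descending from Ab2 to Bbb1 is the same interval as ascending Bbb1 to Ab2.
B to A spans seven letter names (B-C-D-E-F-G-A) — that makes it a seventh of some quality.
Counting semitones, Bbb1→Ab2 is 11, which is the major seventh.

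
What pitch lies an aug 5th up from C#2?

Five letter names up from C: G.
Moving 8 semitones up from C#2 (the size of an augmented fifth) reaches G##2.

G##2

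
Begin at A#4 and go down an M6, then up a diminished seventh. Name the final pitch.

A major sixth down from A#4 is C#4.
C#4 up a diminished seventh → Bb4 (9 semitones).

Bb4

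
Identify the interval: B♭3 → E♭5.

B to E spans four letter names (B-C-D-E), plus an octave: an eleventh.
The perfect eleventh spans 17 semitones, and Bb3 to Eb5 is exactly 17 semitones — so this is a perfect eleventh.
(Equivalently, a compound perfect fourth: a perfect fourth plus an octave.)

perfect eleventh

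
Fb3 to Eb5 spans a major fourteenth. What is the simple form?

major seventh

Each octave removed subtracts seven from the number: 14 − 7 = 7.
So a major fourteenth is an octave plus a major seventh. The quality is unchanged.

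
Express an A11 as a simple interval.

A4

Subtracting seven from the interval number removes an octave: 11 − 7 = 4.
That makes an augmented eleventh a compound augmented fourth — an octave plus an augmented fourth.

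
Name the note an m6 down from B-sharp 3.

Counting six letter names down from B lands on D.
A minor sixth spans 8 semitones, so from B#3 the target pitch is D##3.

D-double-sharp 3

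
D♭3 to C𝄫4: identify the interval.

D to C spans seven letter names (D-E-F-G-A-B-C) — that makes it a seventh of some quality.
The major seventh is 11 semitones; here we have 9, two semitones narrower: diminished.

diminished seventh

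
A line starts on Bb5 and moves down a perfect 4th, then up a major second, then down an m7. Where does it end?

A4

Bb5 down a perfect fourth → F5 (5 semitones).
A major second up from F5 is G5.
G5 down a minor seventh → A4 (10 semitones).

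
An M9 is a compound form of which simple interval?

M2

Each octave removed subtracts seven from the number: 9 − 7 = 2.
That makes a major ninth a compound major second — an octave plus a major second.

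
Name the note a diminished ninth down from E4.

D##3

The ninth's letter: E down two letter names plus an octave → D.
A diminished ninth is 12 semitones; 12 semitones down from E4 gives D##3.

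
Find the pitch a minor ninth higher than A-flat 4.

The ninth's letter: A up two letter names plus an octave → B.
A minor ninth spans 13 semitones, so from Ab4 the target pitch is Bbb5.

B-double-flat 5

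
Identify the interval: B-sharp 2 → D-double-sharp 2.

minor sixth

Descending from B#2 to D##2 is the same interval as ascending D##2 to B#2.
D to B spans six letter names (D-E-F-G-A-B), so the interval is some kind of sixth.
A major sixth would be 9 semitones, but D##2 to B#2 is 8 — one semitone narrower, making it a minor sixth.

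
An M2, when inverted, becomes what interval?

Inverted interval numbers add to nine, so a second pairs with a seventh (2 + 7 = 9).
And major becomes minor under inversion, so we get a minor seventh.

minor seventh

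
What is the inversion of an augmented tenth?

d6

First reduce the compound augmented tenth to its simple form, an augmented third.
Inverted interval numbers add to nine, so a third pairs with a sixth (3 + 6 = 9).
Quality inverts too: augmented becomes diminished. That makes the inversion a diminished sixth.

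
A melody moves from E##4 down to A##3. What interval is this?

P5

Descending from E##4 to A##3 is the same interval as ascending A##3 to E##4.
A to E spans five letter names (A-B-C-D-E), so the interval is some kind of fifth.
Counting semitones, A##3→E##4 is 7, which is the perfect fifth.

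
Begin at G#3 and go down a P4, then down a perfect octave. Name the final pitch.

G#3 down a perfect fourth → D#3 (5 semitones).
Down a perfect octave from D#3: D#2 (12 semitones down).

D#2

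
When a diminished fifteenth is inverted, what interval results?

First reduce the compound diminished fifteenth to its simple form, a diminished octave.
The rule of nine gives the new number: 9 − 8 = 1, so an octave becomes a unison.
Quality inverts too: diminished becomes augmented. That makes the inversion an augmented unison.

augmented 1st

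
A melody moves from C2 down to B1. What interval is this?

Descending from C2 to B1 is the same interval as ascending B1 to C2.
B to C spans two letter names (B-C): a second.
At 1 semitone, B1→C2 falls one short of a major second: minor.

minor second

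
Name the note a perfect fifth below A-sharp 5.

D-sharp 5

Counting five letter names down from A lands on D.
Moving 7 semitones down from A#5 (the size of a perfect fifth) reaches D#5.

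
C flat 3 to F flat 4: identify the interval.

perfect eleventh

C to F spans four letter names (C-D-E-F), plus an octave, so the interval is some kind of eleventh.
Cb3 to Fb4 is 17 semitones, matching the perfect eleventh exactly, so the quality is perfect.
(Equivalently, a compound perfect fourth: a perfect fourth plus an octave.)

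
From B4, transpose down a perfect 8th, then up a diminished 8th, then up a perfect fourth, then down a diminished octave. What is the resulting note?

Down a perfect octave from B4: B3 (12 semitones down).
Up a diminished octave from B3: Bb4 (11 semitones up).
Bb4 up a perfect fourth → Eb5 (5 semitones).
A diminished octave down from Eb5 is E4.

E4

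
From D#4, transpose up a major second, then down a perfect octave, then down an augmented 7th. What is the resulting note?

F2

Up a major second from D#4: E#4 (2 semitones up).
A perfect octave down from E#4 is E#3.
E#3 down an augmented seventh → F2 (12 semitones).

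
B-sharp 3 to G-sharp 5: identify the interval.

B to G spans six letter names (B-C-D-E-F-G), plus an octave: a thirteenth.
A major thirteenth would be 21 semitones, but B#3 to G#5 is 20 — one semitone narrower, making it a minor thirteenth.
(Equivalently, a compound minor sixth: a minor sixth plus an octave.)

minor 13th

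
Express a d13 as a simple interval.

Each octave removed subtracts seven from the number: 13 − 7 = 6.
So a diminished thirteenth is an octave plus a diminished sixth. The quality is unchanged.

diminished sixth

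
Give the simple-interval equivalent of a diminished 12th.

d5

Each octave removed subtracts seven from the number: 12 − 7 = 5.
So a diminished twelfth is an octave plus a diminished fifth. The quality is unchanged.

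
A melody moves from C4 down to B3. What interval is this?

Descending from C4 to B3 is the same interval as ascending B3 to C4.
B to C spans two letter names (B-C): a second.
B3 to C4 is 1 semitone, a half step short of the major second (2), so this is minor.

minor second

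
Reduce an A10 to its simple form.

A3

Subtracting seven from the interval number removes an octave: 10 − 7 = 3.
So an augmented tenth is an octave plus an augmented third. The quality is unchanged.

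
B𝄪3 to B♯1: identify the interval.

Descending from B##3 to B#1 is the same interval as ascending B#1 to B##3.
B to B is the same letter name, plus 2 octaves: a fifteenth.
The perfect fifteenth is 24 semitones; here we have 25, one semitone wider: augmented.
(Equivalently, a compound augmented octave: an augmented octave plus an octave.)

augmented fifteenth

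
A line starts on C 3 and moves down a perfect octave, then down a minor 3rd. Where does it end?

A perfect octave down from C3 is C2.
A minor third down from C2 is A1.

A 1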